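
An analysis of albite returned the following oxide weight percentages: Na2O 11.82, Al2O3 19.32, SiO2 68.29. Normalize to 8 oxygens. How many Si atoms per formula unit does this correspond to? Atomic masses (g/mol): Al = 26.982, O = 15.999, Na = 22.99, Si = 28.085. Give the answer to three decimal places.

Na2O (M=61.979): mol = 0.19071; Na = 0.38142, O = 0.19071.
Al2O3 (M=101.961): mol = 0.18948; Al = 0.37896, O = 0.56844.
SiO2 (M=60.083): mol = 1.13659; Si = 1.13659, O = 2.27318.
ΣO = 3.03233; factor = 8/ΣO = 2.63824.
Si apfu = 1.13659 × 2.63824 = 2.999.

2.999 Si apfu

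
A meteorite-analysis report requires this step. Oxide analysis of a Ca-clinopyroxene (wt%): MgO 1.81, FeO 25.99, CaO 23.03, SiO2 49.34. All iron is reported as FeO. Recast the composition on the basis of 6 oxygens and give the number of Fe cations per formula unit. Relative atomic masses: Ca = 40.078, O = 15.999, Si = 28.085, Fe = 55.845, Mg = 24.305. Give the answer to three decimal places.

MgO (M=40.304): mol = 0.04491; Mg = 0.04491, O = 0.04491.
FeO (M=71.844): mol = 0.36176; Fe = 0.36176, O = 0.36176.
CaO (M=56.077): mol = 0.41069; Ca = 0.41069, O = 0.41069.
SiO2 (M=60.083): mol = 0.82120; Si = 0.82120, O = 1.64240.
ΣO = 2.45976; factor = 6/ΣO = 2.43926.
Fe apfu = 0.36176 × 2.43926 = 0.882.

0.882 Fe apfu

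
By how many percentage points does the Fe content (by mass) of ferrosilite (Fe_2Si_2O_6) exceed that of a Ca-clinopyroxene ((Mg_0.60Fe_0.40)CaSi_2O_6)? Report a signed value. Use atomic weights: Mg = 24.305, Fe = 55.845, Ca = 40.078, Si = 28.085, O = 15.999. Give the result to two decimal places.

M(Fe_2Si_2O_6) = 263.854 g/mol, so wt% Fe = 111.690/263.854 × 100 = 42.33%.
M((Mg_0.60Fe_0.40)CaSi_2O_6) = 229.163 g/mol, so wt% Fe = 22.338/229.163 × 100 = 9.75%.
42.33 − 9.75 = 32.58 pp.

32.58 percentage points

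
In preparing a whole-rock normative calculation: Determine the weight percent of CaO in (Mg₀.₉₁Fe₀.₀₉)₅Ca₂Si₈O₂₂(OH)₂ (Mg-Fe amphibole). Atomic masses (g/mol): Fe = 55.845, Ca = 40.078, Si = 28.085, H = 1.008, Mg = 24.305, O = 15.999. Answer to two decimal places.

13.57 wt%

Formula mass = 826.546 g/mol.
2 Ca → 2.0000 mol CaO per formula unit; M(CaO) = 56.077, so CaO mass = 112.154 g.
112.154/826.546 × 100 = 13.57 wt%.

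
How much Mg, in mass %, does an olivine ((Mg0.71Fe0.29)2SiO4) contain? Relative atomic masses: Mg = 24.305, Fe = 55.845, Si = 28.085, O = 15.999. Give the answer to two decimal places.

Molar mass of (Mg0.71Fe0.29)2SiO4: 1.42×24.305 + 0.58×55.845 + 1×28.085 + 4×15.999 = 158.984 g/mol.
Mass of Mg per formula unit: 1.42 × 24.305 = 34.513 g.
Weight fraction Mg = 34.513 / 158.984 = 0.2171.

21.71 mass %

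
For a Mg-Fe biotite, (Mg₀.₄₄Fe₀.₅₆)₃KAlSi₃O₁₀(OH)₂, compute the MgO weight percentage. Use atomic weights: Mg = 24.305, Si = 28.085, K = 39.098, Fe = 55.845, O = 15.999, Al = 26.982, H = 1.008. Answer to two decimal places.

M((Mg₀.₄₄Fe₀.₅₆)₃KAlSi₃O₁₀(OH)₂) = 470.241 g/mol; M(MgO) = 40.304 g/mol.
Moles MgO per formula unit = 1.32 Mg ÷ 1 = 1.3200.
MgO fraction = (1.3200 × 40.304) / 470.241 = 53.201/470.241 = 0.1131.

11.31 wt%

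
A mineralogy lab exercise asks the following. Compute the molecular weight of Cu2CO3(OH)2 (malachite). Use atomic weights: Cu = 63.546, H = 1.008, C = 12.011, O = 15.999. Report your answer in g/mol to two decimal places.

Cu: 2 × 63.546 = 127.0920
C: 1 × 12.011 = 12.0110
O: 5 × 15.999 = 79.9950
H: 2 × 1.008 = 2.0160
Summing the contributions gives the formula mass.

221.11 g/mol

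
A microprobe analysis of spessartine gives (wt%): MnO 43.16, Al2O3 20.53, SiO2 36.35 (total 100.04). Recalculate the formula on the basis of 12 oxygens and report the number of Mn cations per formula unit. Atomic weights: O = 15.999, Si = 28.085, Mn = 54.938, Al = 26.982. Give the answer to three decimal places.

MnO: 43.16/70.937 = 0.60843 mol → 0.60843 mol Mn, 0.60843 mol O.
Al2O3: 20.53/101.961 = 0.20135 mol → 0.40270 mol Al, 0.60405 mol O.
SiO2: 36.35/60.083 = 0.60500 mol → 0.60500 mol Si, 1.21000 mol O.
Total oxygen = 2.42248 mol. Normalization factor = 12/2.42248 = 4.95360.
Mn per 12 O = 0.60843 × 4.95360 = 3.014.

3.014 Mn apfu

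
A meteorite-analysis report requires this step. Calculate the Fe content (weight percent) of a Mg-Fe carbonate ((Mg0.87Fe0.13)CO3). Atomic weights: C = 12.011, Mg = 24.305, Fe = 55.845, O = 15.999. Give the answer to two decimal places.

Formula mass = 0.87×24.305 + 0.13×55.845 + 1×12.011 + 3×15.999 = 88.413 g/mol, of which 7.260 g is Fe.
So Fe makes up 7.260/88.413 = 0.0821 of the mass, i.e. 8.21%.

8.21 weight percent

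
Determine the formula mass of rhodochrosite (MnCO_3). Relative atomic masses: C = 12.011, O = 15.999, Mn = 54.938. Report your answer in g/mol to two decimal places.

The formula mass is the sum 1×54.938 + 1×12.011 + 3×15.999.

114.95 g/mol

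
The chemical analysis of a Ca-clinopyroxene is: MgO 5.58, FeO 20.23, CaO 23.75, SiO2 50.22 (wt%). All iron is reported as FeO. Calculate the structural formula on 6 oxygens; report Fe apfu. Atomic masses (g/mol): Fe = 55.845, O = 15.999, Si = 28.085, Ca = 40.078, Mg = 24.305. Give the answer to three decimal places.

MgO: 5.58/40.304 = 0.13845 mol → 0.13845 mol Mg, 0.13845 mol O.
FeO: 20.23/71.844 = 0.28158 mol → 0.28158 mol Fe, 0.28158 mol O.
CaO: 23.75/56.077 = 0.42352 mol → 0.42352 mol Ca, 0.42352 mol O.
SiO2: 50.22/60.083 = 0.83584 mol → 0.83584 mol Si, 1.67168 mol O.
Total oxygen = 2.51523 mol. Normalization factor = 6/2.51523 = 2.38547.
Fe per 6 O = 0.28158 × 2.38547 = 0.672.

0.672 Fe apfu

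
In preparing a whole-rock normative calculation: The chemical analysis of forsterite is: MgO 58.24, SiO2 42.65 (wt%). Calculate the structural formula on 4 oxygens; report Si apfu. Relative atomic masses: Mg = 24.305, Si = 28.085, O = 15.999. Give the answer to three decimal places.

58.24 wt% MgO ÷ 40.304 g/mol = 1.44502 mol, giving 1.44502 Mg and 1.44502 O.
42.65 wt% SiO2 ÷ 60.083 g/mol = 0.70985 mol, giving 0.70985 Si and 1.41970 O.
Oxygen sums to 2.86472; scaling by 4/2.86472 = 1.39630 puts the formula on 4 O.
Si: 0.70985 × 1.39630 = 0.991 atoms per formula unit.

0.991 Si apfu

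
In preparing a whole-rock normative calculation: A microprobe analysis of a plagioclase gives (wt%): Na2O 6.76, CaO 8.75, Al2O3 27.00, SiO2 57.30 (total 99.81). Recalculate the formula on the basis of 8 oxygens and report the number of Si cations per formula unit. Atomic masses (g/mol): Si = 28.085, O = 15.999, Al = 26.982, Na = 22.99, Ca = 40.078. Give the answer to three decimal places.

2.572 Si apfu

Na2O: 6.76/61.979 = 0.10907 mol → 0.21814 mol Na, 0.10907 mol O.
CaO: 8.75/56.077 = 0.15604 mol → 0.15604 mol Ca, 0.15604 mol O.
Al2O3: 27.00/101.961 = 0.26481 mol → 0.52962 mol Al, 0.79443 mol O.
SiO2: 57.30/60.083 = 0.95368 mol → 0.95368 mol Si, 1.90736 mol O.
Total oxygen = 2.96690 mol. Normalization factor = 8/2.96690 = 2.69642.
Si per 8 O = 0.95368 × 2.69642 = 2.572.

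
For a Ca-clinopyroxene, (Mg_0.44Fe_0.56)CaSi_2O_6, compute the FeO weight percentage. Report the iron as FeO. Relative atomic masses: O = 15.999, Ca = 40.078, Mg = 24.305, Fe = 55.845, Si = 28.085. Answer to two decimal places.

17.18 wt%

Formula mass = 234.209 g/mol.
0.56 Fe → 0.5600 mol FeO per formula unit; M(FeO) = 71.844, so FeO mass = 40.233 g.
40.233/234.209 × 100 = 17.18 wt%.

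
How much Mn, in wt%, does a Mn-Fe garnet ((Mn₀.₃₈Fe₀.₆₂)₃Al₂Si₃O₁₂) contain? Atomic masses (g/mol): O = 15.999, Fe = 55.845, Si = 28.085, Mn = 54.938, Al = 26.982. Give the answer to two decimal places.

12.61 wt%

Molar mass of (Mn₀.₃₈Fe₀.₆₂)₃Al₂Si₃O₁₂: 1.14*54.938 + 1.86*55.845 + 2*26.982 + 3*28.085 + 12*15.999 = 496.708 g/mol.
Mass of Mn per formula unit: 1.14 × 54.938 = 62.629 g.
Weight fraction Mn = 62.629 / 496.708 = 0.1261.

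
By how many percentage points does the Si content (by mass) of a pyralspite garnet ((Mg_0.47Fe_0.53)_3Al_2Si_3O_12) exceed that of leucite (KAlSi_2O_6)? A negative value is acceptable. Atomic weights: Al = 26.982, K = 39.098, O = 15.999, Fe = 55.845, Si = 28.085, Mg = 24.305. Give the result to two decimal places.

-7.15 percentage points

M((Mg_0.47Fe_0.53)_3Al_2Si_3O_12) = 453.271 g/mol, so wt% Si = 84.255/453.271 × 100 = 18.59%.
M(KAlSi_2O_6) = 218.244 g/mol, so wt% Si = 56.170/218.244 × 100 = 25.74%.
18.59 − 25.74 = -7.15 pp.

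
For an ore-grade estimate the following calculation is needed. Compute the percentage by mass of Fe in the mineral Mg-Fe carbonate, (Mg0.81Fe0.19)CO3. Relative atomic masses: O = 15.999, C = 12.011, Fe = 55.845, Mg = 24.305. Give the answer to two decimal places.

M((Mg0.81Fe0.19)CO3) = 90.306 g/mol.
Fe contributes 0.19 × 55.845 = 10.611 g per mole.
10.611/90.306 = 0.1175 → 11.75%.

11.75 mass %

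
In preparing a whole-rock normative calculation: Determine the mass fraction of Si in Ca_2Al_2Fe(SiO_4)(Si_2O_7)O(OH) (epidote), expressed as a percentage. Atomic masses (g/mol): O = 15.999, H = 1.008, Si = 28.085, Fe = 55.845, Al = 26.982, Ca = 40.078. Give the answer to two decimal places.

17.44 mass %

Formula mass = 2×40.078 + 2×26.982 + 1×55.845 + 3×28.085 + 13×15.999 + 1×1.008 = 483.215 g/mol, of which 84.255 g is Si.
So Si makes up 84.255/483.215 = 0.1744 of the mass, i.e. 17.44%.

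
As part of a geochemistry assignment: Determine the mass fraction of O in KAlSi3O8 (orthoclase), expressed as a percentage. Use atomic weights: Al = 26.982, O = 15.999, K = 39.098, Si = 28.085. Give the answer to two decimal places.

45.99 wt%

Formula mass = 1×39.098 + 1×26.982 + 3×28.085 + 8×15.999 = 278.327 g/mol, of which 127.992 g is O.
So O makes up 127.992/278.327 = 0.4599 of the mass, i.e. 45.99%.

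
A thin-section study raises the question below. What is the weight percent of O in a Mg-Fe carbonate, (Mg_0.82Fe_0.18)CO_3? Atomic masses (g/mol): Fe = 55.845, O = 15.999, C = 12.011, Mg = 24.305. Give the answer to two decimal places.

53.34 weight percent

M((Mg_0.82Fe_0.18)CO_3) = 89.990 g/mol.
O contributes 3 × 15.999 = 47.997 g per mole.
47.997/89.990 = 0.5334 → 53.34%.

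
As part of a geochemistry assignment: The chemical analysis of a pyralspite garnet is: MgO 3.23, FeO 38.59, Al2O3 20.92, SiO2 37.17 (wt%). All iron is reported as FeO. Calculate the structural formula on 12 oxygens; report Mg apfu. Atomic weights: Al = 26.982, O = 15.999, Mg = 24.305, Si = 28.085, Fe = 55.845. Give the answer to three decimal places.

0.389 Mg apfu

MgO (M=40.304): mol = 0.08014; Mg = 0.08014, O = 0.08014.
FeO (M=71.844): mol = 0.53714; Fe = 0.53714, O = 0.53714.
Al2O3 (M=101.961): mol = 0.20518; Al = 0.41036, O = 0.61554.
SiO2 (M=60.083): mol = 0.61864; Si = 0.61864, O = 1.23728.
ΣO = 2.47010; factor = 12/ΣO = 4.85810.
Mg apfu = 0.08014 × 4.85810 = 0.389.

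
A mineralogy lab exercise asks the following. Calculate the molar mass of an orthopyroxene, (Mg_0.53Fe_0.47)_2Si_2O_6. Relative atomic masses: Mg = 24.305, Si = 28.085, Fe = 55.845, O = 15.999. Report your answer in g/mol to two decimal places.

The formula mass is the sum 1.06*24.305 + 0.94*55.845 + 2*28.085 + 6*15.999.

230.42 g/mol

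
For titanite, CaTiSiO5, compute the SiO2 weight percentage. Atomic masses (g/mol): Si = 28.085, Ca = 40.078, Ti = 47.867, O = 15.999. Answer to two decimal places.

Molar mass of CaTiSiO5 = 1×40.078 + 1×47.867 + 1×28.085 + 5×15.999 = 196.025 g/mol.
Each formula unit contains 1 Si, equivalent to 1/1 = 1.0000 mol SiO2.
M(SiO2) = 1×28.085 + 2×15.999 = 60.083 g/mol.
Mass of SiO2 per formula unit = 1.0000 × 60.083 = 60.083 g.
SiO2 wt% = 60.083 / 196.025 × 100 = 30.65%.

30.65 wt%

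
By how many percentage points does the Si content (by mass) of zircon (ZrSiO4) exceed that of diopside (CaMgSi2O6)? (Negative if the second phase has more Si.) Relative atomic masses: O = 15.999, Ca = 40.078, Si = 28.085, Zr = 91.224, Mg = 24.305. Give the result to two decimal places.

-10.62 percentage points

Si in ZrSiO4: molar mass 183.305 g/mol; 1×28.085 = 28.085 g → 15.32 wt%.
Si in CaMgSi2O6: molar mass 216.547 g/mol; 2×28.085 = 56.170 g → 25.94 wt%.
Difference = 15.32 − 25.94 = -10.62 percentage points.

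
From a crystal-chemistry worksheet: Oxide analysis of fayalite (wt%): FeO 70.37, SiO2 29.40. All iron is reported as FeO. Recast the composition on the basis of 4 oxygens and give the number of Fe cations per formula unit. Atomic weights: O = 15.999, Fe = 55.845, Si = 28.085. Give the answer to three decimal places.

2.001 Fe apfu

FeO: 70.37/71.844 = 0.97948 mol → 0.97948 mol Fe, 0.97948 mol O.
SiO2: 29.40/60.083 = 0.48932 mol → 0.48932 mol Si, 0.97864 mol O.
Total oxygen = 1.95812 mol. Normalization factor = 4/1.95812 = 2.04278.
Fe per 4 O = 0.97948 × 2.04278 = 2.001.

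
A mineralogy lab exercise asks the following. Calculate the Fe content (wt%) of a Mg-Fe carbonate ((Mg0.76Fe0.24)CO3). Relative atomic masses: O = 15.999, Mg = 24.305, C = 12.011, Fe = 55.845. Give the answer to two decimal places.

Molar mass of (Mg0.76Fe0.24)CO3: 0.76×24.305 + 0.24×55.845 + 1×12.011 + 3×15.999 = 91.883 g/mol.
Mass of Fe per formula unit: 0.24 × 55.845 = 13.403 g.
Weight fraction Fe = 13.403 / 91.883 = 0.1459.

14.59 wt%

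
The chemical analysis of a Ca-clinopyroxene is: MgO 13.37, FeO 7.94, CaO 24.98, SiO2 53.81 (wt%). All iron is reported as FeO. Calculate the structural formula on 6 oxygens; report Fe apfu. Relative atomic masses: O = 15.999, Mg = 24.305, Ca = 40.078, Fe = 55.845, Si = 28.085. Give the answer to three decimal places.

0.248 Fe apfu

MgO (M=40.304): mol = 0.33173; Mg = 0.33173, O = 0.33173.
FeO (M=71.844): mol = 0.11052; Fe = 0.11052, O = 0.11052.
CaO (M=56.077): mol = 0.44546; Ca = 0.44546, O = 0.44546.
SiO2 (M=60.083): mol = 0.89559; Si = 0.89559, O = 1.79118.
ΣO = 2.67889; factor = 6/ΣO = 2.23973.
Fe apfu = 0.11052 × 2.23973 = 0.248.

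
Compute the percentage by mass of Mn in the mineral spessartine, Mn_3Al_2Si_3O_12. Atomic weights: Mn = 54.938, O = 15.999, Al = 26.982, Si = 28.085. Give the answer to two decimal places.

M(Mn_3Al_2Si_3O_12) = 495.021 g/mol.
Mn contributes 3 × 54.938 = 164.814 g per mole.
164.814/495.021 = 0.3329 → 33.29%.

33.29 wt%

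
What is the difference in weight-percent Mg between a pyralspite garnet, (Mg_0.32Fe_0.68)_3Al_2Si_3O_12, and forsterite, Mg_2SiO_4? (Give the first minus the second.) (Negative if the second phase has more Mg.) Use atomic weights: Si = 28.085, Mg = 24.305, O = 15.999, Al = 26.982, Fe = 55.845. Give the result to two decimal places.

-29.56 percentage points

First mineral: 23.333 g Mg in 467.464 g formula = 4.99 wt% Mg.
Second mineral: 48.610 g Mg in 140.691 g formula = 34.55 wt% Mg.
4.99% − 34.55% gives a difference of -29.56 percentage points.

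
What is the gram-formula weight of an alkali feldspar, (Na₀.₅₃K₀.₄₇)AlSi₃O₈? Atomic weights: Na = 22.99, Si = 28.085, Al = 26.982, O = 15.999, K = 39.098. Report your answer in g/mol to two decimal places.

Na: 0.53 × 22.99 = 12.1847
K: 0.47 × 39.098 = 18.3761
Al: 1 × 26.982 = 26.9820
Si: 3 × 28.085 = 84.2550
O: 8 × 15.999 = 127.9920
Summing the contributions gives the formula mass.

269.79 g/mol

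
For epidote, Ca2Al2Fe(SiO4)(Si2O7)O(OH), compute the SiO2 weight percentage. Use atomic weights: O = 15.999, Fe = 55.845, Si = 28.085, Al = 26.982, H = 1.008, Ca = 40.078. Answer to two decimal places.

37.30 wt%

M(Ca2Al2Fe(SiO4)(Si2O7)O(OH)) = 483.215 g/mol; M(SiO2) = 60.083 g/mol.
Moles SiO2 per formula unit = 3 Si ÷ 1 = 3.0000.
SiO2 fraction = (3.0000 × 60.083) / 483.215 = 180.249/483.215 = 0.3730.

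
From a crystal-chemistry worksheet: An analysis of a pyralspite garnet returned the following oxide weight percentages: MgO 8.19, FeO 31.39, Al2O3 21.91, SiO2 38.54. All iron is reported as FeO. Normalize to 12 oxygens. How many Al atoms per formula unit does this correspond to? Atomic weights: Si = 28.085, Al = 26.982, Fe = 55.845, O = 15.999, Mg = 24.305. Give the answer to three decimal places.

2.009 Al apfu

MgO (M=40.304): mol = 0.20321; Mg = 0.20321, O = 0.20321.
FeO (M=71.844): mol = 0.43692; Fe = 0.43692, O = 0.43692.
Al2O3 (M=101.961): mol = 0.21489; Al = 0.42978, O = 0.64467.
SiO2 (M=60.083): mol = 0.64145; Si = 0.64145, O = 1.28290.
ΣO = 2.56770; factor = 12/ΣO = 4.67344.
Al apfu = 0.42978 × 4.67344 = 2.009.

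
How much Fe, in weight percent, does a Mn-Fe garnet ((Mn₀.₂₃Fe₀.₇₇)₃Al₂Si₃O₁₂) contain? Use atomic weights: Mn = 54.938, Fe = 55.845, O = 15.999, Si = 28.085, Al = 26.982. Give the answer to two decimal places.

25.95 weight percent

Formula mass = 0.69*54.938 + 2.31*55.845 + 2*26.982 + 3*28.085 + 12*15.999 = 497.116 g/mol, of which 129.002 g is Fe.
So Fe makes up 129.002/497.116 = 0.2595 of the mass, i.e. 25.95%.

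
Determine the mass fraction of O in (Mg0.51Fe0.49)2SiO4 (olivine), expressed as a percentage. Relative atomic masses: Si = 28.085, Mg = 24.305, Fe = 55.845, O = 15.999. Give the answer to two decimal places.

M((Mg0.51Fe0.49)2SiO4) = 171.600 g/mol.
O contributes 4 × 15.999 = 63.996 g per mole.
63.996/171.600 = 0.3729 → 37.29%.

37.29 mass %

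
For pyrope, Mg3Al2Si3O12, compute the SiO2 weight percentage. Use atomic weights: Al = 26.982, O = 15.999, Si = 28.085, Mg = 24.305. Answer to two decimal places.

44.71 wt%

M(Mg3Al2Si3O12) = 403.122 g/mol; M(SiO2) = 60.083 g/mol.
Moles SiO2 per formula unit = 3 Si ÷ 1 = 3.0000.
SiO2 fraction = (3.0000 × 60.083) / 403.122 = 180.249/403.122 = 0.4471.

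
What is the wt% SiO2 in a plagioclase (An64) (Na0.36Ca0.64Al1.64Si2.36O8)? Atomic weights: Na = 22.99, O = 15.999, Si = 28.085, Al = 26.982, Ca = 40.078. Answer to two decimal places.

52.04 wt%

Molar mass of Na0.36Ca0.64Al1.64Si2.36O8 = 0.36*22.99 + 0.64*40.078 + 1.64*26.982 + 2.36*28.085 + 8*15.999 = 272.449 g/mol.
Each formula unit contains 2.36 Si, equivalent to 2.36/1 = 2.3600 mol SiO2.
M(SiO2) = 1×28.085 + 2×15.999 = 60.083 g/mol.
Mass of SiO2 per formula unit = 2.3600 × 60.083 = 141.796 g.
SiO2 wt% = 141.796 / 272.449 × 100 = 52.04%.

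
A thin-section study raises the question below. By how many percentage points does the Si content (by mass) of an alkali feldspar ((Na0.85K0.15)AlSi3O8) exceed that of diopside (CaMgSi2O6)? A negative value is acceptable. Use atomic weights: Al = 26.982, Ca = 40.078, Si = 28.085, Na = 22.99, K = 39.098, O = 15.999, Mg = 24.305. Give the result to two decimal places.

5.90 percentage points

First mineral: 84.255 g Si in 264.635 g formula = 31.84 wt% Si.
Second mineral: 56.170 g Si in 216.547 g formula = 25.94 wt% Si.
31.84% − 25.94% gives a difference of 5.90 percentage points.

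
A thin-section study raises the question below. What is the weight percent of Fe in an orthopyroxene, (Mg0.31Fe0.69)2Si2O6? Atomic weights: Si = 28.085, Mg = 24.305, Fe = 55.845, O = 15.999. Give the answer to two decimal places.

Formula mass = 0.62·24.305 + 1.38·55.845 + 2·28.085 + 6·15.999 = 244.299 g/mol, of which 77.066 g is Fe.
So Fe makes up 77.066/244.299 = 0.3155 of the mass, i.e. 31.55%.

31.55 wt%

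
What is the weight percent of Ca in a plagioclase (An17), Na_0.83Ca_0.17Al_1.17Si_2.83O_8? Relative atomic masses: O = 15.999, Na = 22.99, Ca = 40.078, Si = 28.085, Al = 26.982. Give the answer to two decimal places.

2.57 mass %

M(Na_0.83Ca_0.17Al_1.17Si_2.83O_8) = 264.936 g/mol.
Ca contributes 0.17 × 40.078 = 6.813 g per mole.
6.813/264.936 = 0.0257 → 2.57%.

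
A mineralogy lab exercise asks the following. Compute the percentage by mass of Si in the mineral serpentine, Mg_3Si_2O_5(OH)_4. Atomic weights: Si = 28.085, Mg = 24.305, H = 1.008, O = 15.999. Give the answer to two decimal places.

M(Mg_3Si_2O_5(OH)_4) = 277.108 g/mol.
Si contributes 2 × 28.085 = 56.170 g per mole.
56.170/277.108 = 0.2027 → 20.27%.

20.27 mass %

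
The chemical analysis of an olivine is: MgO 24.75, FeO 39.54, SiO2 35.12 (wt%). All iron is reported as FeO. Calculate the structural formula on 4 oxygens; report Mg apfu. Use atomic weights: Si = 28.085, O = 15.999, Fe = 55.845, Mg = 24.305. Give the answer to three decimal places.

1.053 Mg apfu

24.75 wt% MgO ÷ 40.304 g/mol = 0.61408 mol, giving 0.61408 Mg and 0.61408 O.
39.54 wt% FeO ÷ 71.844 g/mol = 0.55036 mol, giving 0.55036 Fe and 0.55036 O.
35.12 wt% SiO2 ÷ 60.083 g/mol = 0.58452 mol, giving 0.58452 Si and 1.16904 O.
Oxygen sums to 2.33348; scaling by 4/2.33348 = 1.71418 puts the formula on 4 O.
Mg: 0.61408 × 1.71418 = 1.053 atoms per formula unit.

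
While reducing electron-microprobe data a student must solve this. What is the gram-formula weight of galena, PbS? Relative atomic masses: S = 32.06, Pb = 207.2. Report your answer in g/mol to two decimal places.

Pb: 1 × 207.2 = 207.2000
S: 1 × 32.06 = 32.0600
Summing the contributions gives the formula mass.

239.26 g/mol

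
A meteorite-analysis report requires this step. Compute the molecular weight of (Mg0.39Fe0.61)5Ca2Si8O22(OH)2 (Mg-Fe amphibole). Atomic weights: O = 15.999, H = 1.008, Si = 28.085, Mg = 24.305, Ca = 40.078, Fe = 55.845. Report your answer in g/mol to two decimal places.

The formula mass is the sum 1.95(24.305) + 3.05(55.845) + 2(40.078) + 8(28.085) + 24(15.999) + 2(1.008).

908.55 g/mol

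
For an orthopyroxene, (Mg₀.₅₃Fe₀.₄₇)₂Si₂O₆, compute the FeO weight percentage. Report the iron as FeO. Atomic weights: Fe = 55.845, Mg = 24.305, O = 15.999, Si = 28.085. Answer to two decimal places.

M((Mg₀.₅₃Fe₀.₄₇)₂Si₂O₆) = 230.422 g/mol; M(FeO) = 71.844 g/mol.
Moles FeO per formula unit = 0.94 Fe ÷ 1 = 0.9400.
FeO fraction = (0.9400 × 71.844) / 230.422 = 67.533/230.422 = 0.2931.

29.31 wt%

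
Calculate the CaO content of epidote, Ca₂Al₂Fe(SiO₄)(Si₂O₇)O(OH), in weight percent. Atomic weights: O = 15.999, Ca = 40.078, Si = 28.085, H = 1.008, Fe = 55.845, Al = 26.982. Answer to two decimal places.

M(Ca₂Al₂Fe(SiO₄)(Si₂O₇)O(OH)) = 483.215 g/mol; M(CaO) = 56.077 g/mol.
Moles CaO per formula unit = 2 Ca ÷ 1 = 2.0000.
CaO fraction = (2.0000 × 56.077) / 483.215 = 112.154/483.215 = 0.2321.

23.21 wt%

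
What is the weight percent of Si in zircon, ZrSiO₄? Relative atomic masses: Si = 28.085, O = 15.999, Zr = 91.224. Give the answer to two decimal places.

Molar mass of ZrSiO₄: 1×91.224 + 1×28.085 + 4×15.999 = 183.305 g/mol.
Mass of Si per formula unit: 1 × 28.085 = 28.085 g.
Weight fraction Si = 28.085 / 183.305 = 0.1532.

15.32 wt%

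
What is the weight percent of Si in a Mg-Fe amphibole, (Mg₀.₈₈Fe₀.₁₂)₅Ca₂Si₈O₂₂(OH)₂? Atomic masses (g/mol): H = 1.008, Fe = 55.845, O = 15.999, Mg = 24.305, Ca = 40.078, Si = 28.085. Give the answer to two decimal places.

Molar mass of (Mg₀.₈₈Fe₀.₁₂)₅Ca₂Si₈O₂₂(OH)₂: 4.40×24.305 + 0.60×55.845 + 2×40.078 + 8×28.085 + 24×15.999 + 2×1.008 = 831.277 g/mol.
Mass of Si per formula unit: 8 × 28.085 = 224.680 g.
Weight fraction Si = 224.680 / 831.277 = 0.2703.

27.03 wt%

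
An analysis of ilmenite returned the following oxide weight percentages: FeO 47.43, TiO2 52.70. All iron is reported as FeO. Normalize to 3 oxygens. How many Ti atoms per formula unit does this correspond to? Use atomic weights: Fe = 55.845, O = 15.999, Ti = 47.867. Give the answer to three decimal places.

1.000 Ti apfu

FeO: 47.43/71.844 = 0.66018 mol → 0.66018 mol Fe, 0.66018 mol O.
TiO2: 52.70/79.865 = 0.65986 mol → 0.65986 mol Ti, 1.31972 mol O.
Total oxygen = 1.97990 mol. Normalization factor = 3/1.97990 = 1.51523.
Ti per 3 O = 0.65986 × 1.51523 = 1.000.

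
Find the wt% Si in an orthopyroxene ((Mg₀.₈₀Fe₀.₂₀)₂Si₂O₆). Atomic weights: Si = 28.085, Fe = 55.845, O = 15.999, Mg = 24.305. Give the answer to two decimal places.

Molar mass of (Mg₀.₈₀Fe₀.₂₀)₂Si₂O₆: 1.60×24.305 + 0.40×55.845 + 2×28.085 + 6×15.999 = 213.390 g/mol.
Mass of Si per formula unit: 2 × 28.085 = 56.170 g.
Weight fraction Si = 56.170 / 213.390 = 0.2632.

26.32 mass %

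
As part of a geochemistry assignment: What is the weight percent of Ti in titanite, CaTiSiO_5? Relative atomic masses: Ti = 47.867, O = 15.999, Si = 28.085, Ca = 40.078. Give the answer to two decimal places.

Formula mass = 1*40.078 + 1*47.867 + 1*28.085 + 5*15.999 = 196.025 g/mol, of which 47.867 g is Ti.
So Ti makes up 47.867/196.025 = 0.2442 of the mass, i.e. 24.42%.

24.42 wt%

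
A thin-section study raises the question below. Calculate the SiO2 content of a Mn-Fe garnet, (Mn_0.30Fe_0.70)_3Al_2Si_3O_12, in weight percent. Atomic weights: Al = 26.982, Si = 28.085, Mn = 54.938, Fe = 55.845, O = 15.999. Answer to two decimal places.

36.27 wt%

Molar mass of (Mn_0.30Fe_0.70)_3Al_2Si_3O_12 = 0.90×54.938 + 2.10×55.845 + 2×26.982 + 3×28.085 + 12×15.999 = 496.926 g/mol.
Each formula unit contains 3 Si, equivalent to 3/1 = 3.0000 mol SiO2.
M(SiO2) = 1×28.085 + 2×15.999 = 60.083 g/mol.
Mass of SiO2 per formula unit = 3.0000 × 60.083 = 180.249 g.
SiO2 wt% = 180.249 / 496.926 × 100 = 36.27%.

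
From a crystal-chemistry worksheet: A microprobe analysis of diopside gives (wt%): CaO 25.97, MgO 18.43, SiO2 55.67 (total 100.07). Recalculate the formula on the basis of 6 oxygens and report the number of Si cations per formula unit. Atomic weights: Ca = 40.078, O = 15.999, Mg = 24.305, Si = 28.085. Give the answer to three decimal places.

2.004 Si apfu

CaO (M=56.077): mol = 0.46311; Ca = 0.46311, O = 0.46311.
MgO (M=40.304): mol = 0.45727; Mg = 0.45727, O = 0.45727.
SiO2 (M=60.083): mol = 0.92655; Si = 0.92655, O = 1.85310.
ΣO = 2.77348; factor = 6/ΣO = 2.16335.
Si apfu = 0.92655 × 2.16335 = 2.004.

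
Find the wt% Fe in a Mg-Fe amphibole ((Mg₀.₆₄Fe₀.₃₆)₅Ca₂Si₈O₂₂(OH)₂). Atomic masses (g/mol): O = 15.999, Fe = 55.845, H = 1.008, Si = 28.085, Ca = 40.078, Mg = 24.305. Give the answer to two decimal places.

11.57 mass %

M((Mg₀.₆₄Fe₀.₃₆)₅Ca₂Si₈O₂₂(OH)₂) = 869.125 g/mol.
Fe contributes 1.80 × 55.845 = 100.521 g per mole.
100.521/869.125 = 0.1157 → 11.57%.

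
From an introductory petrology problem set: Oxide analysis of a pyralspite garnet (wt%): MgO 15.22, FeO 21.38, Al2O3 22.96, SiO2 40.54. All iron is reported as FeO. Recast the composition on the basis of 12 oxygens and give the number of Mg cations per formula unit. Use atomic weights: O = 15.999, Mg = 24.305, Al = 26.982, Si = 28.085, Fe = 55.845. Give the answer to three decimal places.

1.678 Mg apfu

15.22 wt% MgO ÷ 40.304 g/mol = 0.37763 mol, giving 0.37763 Mg and 0.37763 O.
21.38 wt% FeO ÷ 71.844 g/mol = 0.29759 mol, giving 0.29759 Fe and 0.29759 O.
22.96 wt% Al2O3 ÷ 101.961 g/mol = 0.22518 mol, giving 0.45036 Al and 0.67554 O.
40.54 wt% SiO2 ÷ 60.083 g/mol = 0.67473 mol, giving 0.67473 Si and 1.34946 O.
Oxygen sums to 2.70022; scaling by 12/2.70022 = 4.44408 puts the formula on 12 O.
Mg: 0.37763 × 4.44408 = 1.678 atoms per formula unit.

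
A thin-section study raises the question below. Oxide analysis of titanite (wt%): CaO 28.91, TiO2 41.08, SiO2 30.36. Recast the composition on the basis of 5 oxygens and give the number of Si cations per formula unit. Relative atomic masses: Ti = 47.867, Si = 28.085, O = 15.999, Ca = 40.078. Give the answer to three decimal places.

28.91 wt% CaO ÷ 56.077 g/mol = 0.51554 mol, giving 0.51554 Ca and 0.51554 O.
41.08 wt% TiO2 ÷ 79.865 g/mol = 0.51437 mol, giving 0.51437 Ti and 1.02874 O.
30.36 wt% SiO2 ÷ 60.083 g/mol = 0.50530 mol, giving 0.50530 Si and 1.01060 O.
Oxygen sums to 2.55488; scaling by 5/2.55488 = 1.95704 puts the formula on 5 O.
Si: 0.50530 × 1.95704 = 0.989 atoms per formula unit.

0.989 Si apfu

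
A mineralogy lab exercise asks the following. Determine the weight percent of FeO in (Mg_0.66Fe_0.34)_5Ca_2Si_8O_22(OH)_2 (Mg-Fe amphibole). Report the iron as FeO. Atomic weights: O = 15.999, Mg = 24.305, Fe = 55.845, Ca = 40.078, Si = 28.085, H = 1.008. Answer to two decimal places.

14.10 wt%

M((Mg_0.66Fe_0.34)_5Ca_2Si_8O_22(OH)_2) = 865.971 g/mol; M(FeO) = 71.844 g/mol.
Moles FeO per formula unit = 1.70 Fe ÷ 1 = 1.7000.
FeO fraction = (1.7000 × 71.844) / 865.971 = 122.135/865.971 = 0.1410.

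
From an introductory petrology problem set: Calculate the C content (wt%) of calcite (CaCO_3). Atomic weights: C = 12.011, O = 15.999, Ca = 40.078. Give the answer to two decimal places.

Formula mass = 1×40.078 + 1×12.011 + 3×15.999 = 100.086 g/mol, of which 12.011 g is C.
So C makes up 12.011/100.086 = 0.1200 of the mass, i.e. 12.00%.

12.00 wt%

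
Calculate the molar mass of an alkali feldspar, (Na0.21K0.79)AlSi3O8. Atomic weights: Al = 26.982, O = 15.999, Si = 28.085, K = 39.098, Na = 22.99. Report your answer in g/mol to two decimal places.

274.94 g/mol

M = 0.21(22.99) + 0.79(39.098) + 1(26.982) + 3(28.085) + 8(15.999)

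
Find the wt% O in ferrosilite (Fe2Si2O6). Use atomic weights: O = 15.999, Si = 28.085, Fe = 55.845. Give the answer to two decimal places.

Formula mass = 2×55.845 + 2×28.085 + 6×15.999 = 263.854 g/mol, of which 95.994 g is O.
So O makes up 95.994/263.854 = 0.3638 of the mass, i.e. 36.38%.

36.38 mass %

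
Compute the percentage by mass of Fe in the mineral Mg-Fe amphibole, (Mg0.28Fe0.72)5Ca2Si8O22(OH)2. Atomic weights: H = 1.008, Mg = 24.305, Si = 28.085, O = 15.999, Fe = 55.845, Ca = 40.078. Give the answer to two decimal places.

21.71 wt%

Formula mass = 1.40*24.305 + 3.60*55.845 + 2*40.078 + 8*28.085 + 24*15.999 + 2*1.008 = 925.897 g/mol, of which 201.042 g is Fe.
So Fe makes up 201.042/925.897 = 0.2171 of the mass, i.e. 21.71%.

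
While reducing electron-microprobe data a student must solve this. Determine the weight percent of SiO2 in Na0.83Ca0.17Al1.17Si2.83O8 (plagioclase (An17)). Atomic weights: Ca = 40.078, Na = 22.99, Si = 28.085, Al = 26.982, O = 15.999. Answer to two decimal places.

Formula mass = 264.936 g/mol.
2.83 Si → 2.8300 mol SiO2 per formula unit; M(SiO2) = 60.083, so SiO2 mass = 170.035 g.
170.035/264.936 × 100 = 64.18 wt%.

64.18 wt%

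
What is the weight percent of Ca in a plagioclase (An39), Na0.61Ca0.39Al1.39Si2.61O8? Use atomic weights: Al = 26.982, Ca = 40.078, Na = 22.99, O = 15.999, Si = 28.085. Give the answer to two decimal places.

M(Na0.61Ca0.39Al1.39Si2.61O8) = 268.453 g/mol.
Ca contributes 0.39 × 40.078 = 15.630 g per mole.
15.630/268.453 = 0.0582 → 5.82%.

5.82 mass %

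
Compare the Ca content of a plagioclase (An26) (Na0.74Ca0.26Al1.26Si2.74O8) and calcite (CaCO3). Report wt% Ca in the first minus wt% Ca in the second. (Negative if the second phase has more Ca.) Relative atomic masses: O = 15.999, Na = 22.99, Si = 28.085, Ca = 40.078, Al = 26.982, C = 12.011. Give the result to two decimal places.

M(Na0.74Ca0.26Al1.26Si2.74O8) = 266.375 g/mol, so wt% Ca = 10.420/266.375 × 100 = 3.91%.
M(CaCO3) = 100.086 g/mol, so wt% Ca = 40.078/100.086 × 100 = 40.04%.
3.91 − 40.04 = -36.13 pp.

-36.13 percentage points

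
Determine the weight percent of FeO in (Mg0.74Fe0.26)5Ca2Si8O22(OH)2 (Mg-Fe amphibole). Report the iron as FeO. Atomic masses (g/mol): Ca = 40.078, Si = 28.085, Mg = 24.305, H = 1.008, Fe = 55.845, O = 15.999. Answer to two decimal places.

M((Mg0.74Fe0.26)5Ca2Si8O22(OH)2) = 853.355 g/mol; M(FeO) = 71.844 g/mol.
Moles FeO per formula unit = 1.30 Fe ÷ 1 = 1.3000.
FeO fraction = (1.3000 × 71.844) / 853.355 = 93.397/853.355 = 0.1094.

10.94 wt%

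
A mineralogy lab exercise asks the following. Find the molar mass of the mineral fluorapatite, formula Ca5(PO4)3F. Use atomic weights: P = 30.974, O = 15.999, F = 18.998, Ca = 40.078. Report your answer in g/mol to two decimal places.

504.30 g/mol

M = 5(40.078) + 3(30.974) + 12(15.999) + 1(18.998)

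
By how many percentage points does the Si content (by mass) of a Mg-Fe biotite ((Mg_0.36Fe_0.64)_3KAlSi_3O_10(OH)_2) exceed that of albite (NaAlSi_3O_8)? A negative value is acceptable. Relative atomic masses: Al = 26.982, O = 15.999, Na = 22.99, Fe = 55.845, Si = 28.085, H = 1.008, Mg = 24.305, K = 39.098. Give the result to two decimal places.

First mineral: 84.255 g Si in 477.811 g formula = 17.63 wt% Si.
Second mineral: 84.255 g Si in 262.219 g formula = 32.13 wt% Si.
17.63% − 32.13% gives a difference of -14.50 percentage points.

-14.50 percentage points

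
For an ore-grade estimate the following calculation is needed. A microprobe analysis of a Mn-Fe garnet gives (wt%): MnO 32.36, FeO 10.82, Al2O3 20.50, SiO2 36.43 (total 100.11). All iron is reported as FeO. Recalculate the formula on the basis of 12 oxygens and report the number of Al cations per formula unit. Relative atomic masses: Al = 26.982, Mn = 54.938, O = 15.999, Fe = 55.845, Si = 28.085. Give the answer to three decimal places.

1.992 Al apfu

MnO (M=70.937): mol = 0.45618; Mn = 0.45618, O = 0.45618.
FeO (M=71.844): mol = 0.15060; Fe = 0.15060, O = 0.15060.
Al2O3 (M=101.961): mol = 0.20106; Al = 0.40212, O = 0.60318.
SiO2 (M=60.083): mol = 0.60633; Si = 0.60633, O = 1.21266.
ΣO = 2.42262; factor = 12/ΣO = 4.95332.
Al apfu = 0.40212 × 4.95332 = 1.992.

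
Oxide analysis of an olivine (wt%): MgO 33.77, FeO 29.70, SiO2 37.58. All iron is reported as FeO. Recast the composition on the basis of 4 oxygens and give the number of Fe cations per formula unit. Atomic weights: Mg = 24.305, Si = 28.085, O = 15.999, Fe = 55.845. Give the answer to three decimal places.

0.661 Fe apfu

MgO: 33.77/40.304 = 0.83788 mol → 0.83788 mol Mg, 0.83788 mol O.
FeO: 29.70/71.844 = 0.41340 mol → 0.41340 mol Fe, 0.41340 mol O.
SiO2: 37.58/60.083 = 0.62547 mol → 0.62547 mol Si, 1.25094 mol O.
Total oxygen = 2.50222 mol. Normalization factor = 4/2.50222 = 1.59858.
Fe per 4 O = 0.41340 × 1.59858 = 0.661.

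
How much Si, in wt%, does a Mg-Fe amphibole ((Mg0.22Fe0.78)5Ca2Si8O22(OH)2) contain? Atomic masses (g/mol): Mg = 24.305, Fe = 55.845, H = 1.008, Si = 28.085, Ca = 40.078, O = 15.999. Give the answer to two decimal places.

24.02 wt%

M((Mg0.22Fe0.78)5Ca2Si8O22(OH)2) = 935.359 g/mol.
Si contributes 8 × 28.085 = 224.680 g per mole.
224.680/935.359 = 0.2402 → 24.02%.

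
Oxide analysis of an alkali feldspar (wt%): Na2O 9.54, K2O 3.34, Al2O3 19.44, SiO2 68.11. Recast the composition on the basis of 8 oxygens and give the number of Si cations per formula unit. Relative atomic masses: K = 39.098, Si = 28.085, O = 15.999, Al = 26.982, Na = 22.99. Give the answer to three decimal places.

2.994 Si apfu

Na2O: 9.54/61.979 = 0.15392 mol → 0.30784 mol Na, 0.15392 mol O.
K2O: 3.34/94.195 = 0.03546 mol → 0.07092 mol K, 0.03546 mol O.
Al2O3: 19.44/101.961 = 0.19066 mol → 0.38132 mol Al, 0.57198 mol O.
SiO2: 68.11/60.083 = 1.13360 mol → 1.13360 mol Si, 2.26720 mol O.
Total oxygen = 3.02856 mol. Normalization factor = 8/3.02856 = 2.64152.
Si per 8 O = 1.13360 × 2.64152 = 2.994.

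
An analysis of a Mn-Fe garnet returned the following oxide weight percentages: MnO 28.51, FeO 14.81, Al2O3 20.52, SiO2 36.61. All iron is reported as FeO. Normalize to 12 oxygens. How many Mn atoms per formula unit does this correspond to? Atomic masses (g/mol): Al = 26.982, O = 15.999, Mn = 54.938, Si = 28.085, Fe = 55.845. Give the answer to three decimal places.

1.984 Mn apfu

MnO (M=70.937): mol = 0.40191; Mn = 0.40191, O = 0.40191.
FeO (M=71.844): mol = 0.20614; Fe = 0.20614, O = 0.20614.
Al2O3 (M=101.961): mol = 0.20125; Al = 0.40250, O = 0.60375.
SiO2 (M=60.083): mol = 0.60932; Si = 0.60932, O = 1.21864.
ΣO = 2.43044; factor = 12/ΣO = 4.93738.
Mn apfu = 0.40191 × 4.93738 = 1.984.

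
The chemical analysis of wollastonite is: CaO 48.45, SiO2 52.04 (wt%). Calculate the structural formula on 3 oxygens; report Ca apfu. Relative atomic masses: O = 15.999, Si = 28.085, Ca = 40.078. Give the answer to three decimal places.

48.45 wt% CaO ÷ 56.077 g/mol = 0.86399 mol, giving 0.86399 Ca and 0.86399 O.
52.04 wt% SiO2 ÷ 60.083 g/mol = 0.86614 mol, giving 0.86614 Si and 1.73228 O.
Oxygen sums to 2.59627; scaling by 3/2.59627 = 1.15550 puts the formula on 3 O.
Ca: 0.86399 × 1.15550 = 0.998 atoms per formula unit.

0.998 Ca apfu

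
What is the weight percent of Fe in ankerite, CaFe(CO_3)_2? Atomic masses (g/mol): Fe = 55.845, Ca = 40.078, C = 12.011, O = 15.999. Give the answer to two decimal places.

25.86 weight percent

Formula mass = 1×40.078 + 1×55.845 + 2×12.011 + 6×15.999 = 215.939 g/mol, of which 55.845 g is Fe.
So Fe makes up 55.845/215.939 = 0.2586 of the mass, i.e. 25.86%.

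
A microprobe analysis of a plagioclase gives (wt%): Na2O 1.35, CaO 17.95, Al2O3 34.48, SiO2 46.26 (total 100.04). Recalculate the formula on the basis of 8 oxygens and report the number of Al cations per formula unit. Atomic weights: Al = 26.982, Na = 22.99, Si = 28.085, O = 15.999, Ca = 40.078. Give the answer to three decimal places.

1.35 wt% Na2O ÷ 61.979 g/mol = 0.02178 mol, giving 0.04356 Na and 0.02178 O.
17.95 wt% CaO ÷ 56.077 g/mol = 0.32010 mol, giving 0.32010 Ca and 0.32010 O.
34.48 wt% Al2O3 ÷ 101.961 g/mol = 0.33817 mol, giving 0.67634 Al and 1.01451 O.
46.26 wt% SiO2 ÷ 60.083 g/mol = 0.76993 mol, giving 0.76993 Si and 1.53986 O.
Oxygen sums to 2.89625; scaling by 8/2.89625 = 2.76219 puts the formula on 8 O.
Al: 0.67634 × 2.76219 = 1.868 atoms per formula unit.

1.868 Al apfu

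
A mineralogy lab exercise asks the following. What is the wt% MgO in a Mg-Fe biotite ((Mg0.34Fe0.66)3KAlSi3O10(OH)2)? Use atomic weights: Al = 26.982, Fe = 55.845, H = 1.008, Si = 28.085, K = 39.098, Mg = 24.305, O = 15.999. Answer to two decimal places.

M((Mg0.34Fe0.66)3KAlSi3O10(OH)2) = 479.703 g/mol; M(MgO) = 40.304 g/mol.
Moles MgO per formula unit = 1.02 Mg ÷ 1 = 1.0200.
MgO fraction = (1.0200 × 40.304) / 479.703 = 41.110/479.703 = 0.0857.

8.57 wt%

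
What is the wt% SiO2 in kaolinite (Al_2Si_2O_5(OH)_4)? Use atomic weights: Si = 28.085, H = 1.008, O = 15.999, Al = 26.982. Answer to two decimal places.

46.55 wt%

M(Al_2Si_2O_5(OH)_4) = 258.157 g/mol; M(SiO2) = 60.083 g/mol.
Moles SiO2 per formula unit = 2 Si ÷ 1 = 2.0000.
SiO2 fraction = (2.0000 × 60.083) / 258.157 = 120.166/258.157 = 0.4655.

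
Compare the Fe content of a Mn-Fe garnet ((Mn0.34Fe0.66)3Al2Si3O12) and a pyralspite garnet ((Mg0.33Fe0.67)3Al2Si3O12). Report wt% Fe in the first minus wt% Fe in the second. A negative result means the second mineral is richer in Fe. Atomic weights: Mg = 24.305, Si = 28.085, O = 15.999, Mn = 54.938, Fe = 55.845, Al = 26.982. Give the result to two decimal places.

First mineral: 110.573 g Fe in 496.817 g formula = 22.26 wt% Fe.
Second mineral: 112.248 g Fe in 466.517 g formula = 24.06 wt% Fe.
22.26% − 24.06% gives a difference of -1.80 percentage points.

-1.80 percentage points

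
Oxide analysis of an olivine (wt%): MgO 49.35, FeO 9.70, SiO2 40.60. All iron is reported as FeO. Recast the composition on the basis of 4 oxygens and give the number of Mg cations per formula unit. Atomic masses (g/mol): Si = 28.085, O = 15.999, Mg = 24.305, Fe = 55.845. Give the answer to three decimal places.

1.807 Mg apfu

MgO (M=40.304): mol = 1.22444; Mg = 1.22444, O = 1.22444.
FeO (M=71.844): mol = 0.13501; Fe = 0.13501, O = 0.13501.
SiO2 (M=60.083): mol = 0.67573; Si = 0.67573, O = 1.35146.
ΣO = 2.71091; factor = 4/ΣO = 1.47552.
Mg apfu = 1.22444 × 1.47552 = 1.807.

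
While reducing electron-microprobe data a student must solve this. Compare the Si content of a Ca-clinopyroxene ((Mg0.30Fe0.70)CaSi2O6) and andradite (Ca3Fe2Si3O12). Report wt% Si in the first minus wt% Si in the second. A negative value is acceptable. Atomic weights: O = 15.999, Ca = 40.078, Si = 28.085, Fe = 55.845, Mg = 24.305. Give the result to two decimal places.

6.96 percentage points

Si in (Mg0.30Fe0.70)CaSi2O6: molar mass 238.625 g/mol; 2×28.085 = 56.170 g → 23.54 wt%.
Si in Ca3Fe2Si3O12: molar mass 508.167 g/mol; 3×28.085 = 84.255 g → 16.58 wt%.
Difference = 23.54 − 16.58 = 6.96 percentage points.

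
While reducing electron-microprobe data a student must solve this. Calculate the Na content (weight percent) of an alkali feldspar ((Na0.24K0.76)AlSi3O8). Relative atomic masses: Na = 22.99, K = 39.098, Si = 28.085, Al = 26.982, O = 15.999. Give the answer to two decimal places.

2.01 weight percent

Molar mass of (Na0.24K0.76)AlSi3O8: 0.24·22.99 + 0.76·39.098 + 1·26.982 + 3·28.085 + 8·15.999 = 274.461 g/mol.
Mass of Na per formula unit: 0.24 × 22.99 = 5.518 g.
Weight fraction Na = 5.518 / 274.461 = 0.0201.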